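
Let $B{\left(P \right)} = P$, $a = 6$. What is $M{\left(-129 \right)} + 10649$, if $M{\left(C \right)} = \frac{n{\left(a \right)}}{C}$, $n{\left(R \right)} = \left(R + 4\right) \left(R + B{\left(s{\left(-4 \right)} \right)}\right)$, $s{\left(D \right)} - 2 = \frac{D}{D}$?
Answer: $\frac{457877}{43} \approx 10648.0$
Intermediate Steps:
$s{\left(D \right)} = 3$ ($s{\left(D \right)} = 2 + \frac{D}{D} = 2 + 1 = 3$)
$n{\left(R \right)} = \left(3 + R\right) \left(4 + R\right)$ ($n{\left(R \right)} = \left(R + 4\right) \left(R + 3\right) = \left(4 + R\right) \left(3 + R\right) = \left(3 + R\right) \left(4 + R\right)$)
$M{\left(C \right)} = \frac{90}{C}$ ($M{\left(C \right)} = \frac{12 + 6^{2} + 7 \cdot 6}{C} = \frac{12 + 36 + 42}{C} = \frac{90}{C}$)
$M{\left(-129 \right)} + 10649 = \frac{90}{-129} + 10649 = 90 \left(- \frac{1}{129}\right) + 10649 = - \frac{30}{43} + 10649 = \frac{457877}{43}$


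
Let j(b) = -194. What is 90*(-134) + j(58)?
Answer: -12254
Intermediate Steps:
90*(-134) + j(58) = 90*(-134) - 194 = -12060 - 194 = -12254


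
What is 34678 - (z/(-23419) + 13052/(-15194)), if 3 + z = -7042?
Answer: 6169805962483/177914143 ≈ 34679.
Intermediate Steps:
z = -7045 (z = -3 - 7042 = -7045)
34678 - (z/(-23419) + 13052/(-15194)) = 34678 - (-7045/(-23419) + 13052/(-15194)) = 34678 - (-7045*(-1/23419) + 13052*(-1/15194)) = 34678 - (7045/23419 - 6526/7597) = 34678 - 1*(-99311529/177914143) = 34678 + 99311529/177914143 = 6169805962483/177914143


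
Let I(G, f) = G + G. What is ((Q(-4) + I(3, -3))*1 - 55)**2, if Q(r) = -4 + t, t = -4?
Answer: 3249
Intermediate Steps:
I(G, f) = 2*G
Q(r) = -8 (Q(r) = -4 - 4 = -8)
((Q(-4) + I(3, -3))*1 - 55)**2 = ((-8 + 2*3)*1 - 55)**2 = ((-8 + 6)*1 - 55)**2 = (-2*1 - 55)**2 = (-2 - 55)**2 = (-57)**2 = 3249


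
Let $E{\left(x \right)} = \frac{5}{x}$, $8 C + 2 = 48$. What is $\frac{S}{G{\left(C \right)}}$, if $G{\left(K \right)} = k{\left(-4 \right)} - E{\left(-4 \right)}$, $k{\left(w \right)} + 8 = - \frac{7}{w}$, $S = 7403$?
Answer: $- \frac{7403}{5} \approx -1480.6$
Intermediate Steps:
$C = \frac{23}{4}$ ($C = - \frac{1}{4} + \frac{1}{8} \cdot 48 = - \frac{1}{4} + 6 = \frac{23}{4} \approx 5.75$)
$k{\left(w \right)} = -8 - \frac{7}{w}$
$G{\left(K \right)} = -5$ ($G{\left(K \right)} = \left(-8 - \frac{7}{-4}\right) - \frac{5}{-4} = \left(-8 - - \frac{7}{4}\right) - 5 \left(- \frac{1}{4}\right) = \left(-8 + \frac{7}{4}\right) - - \frac{5}{4} = - \frac{25}{4} + \frac{5}{4} = -5$)
$\frac{S}{G{\left(C \right)}} = \frac{7403}{-5} = 7403 \left(- \frac{1}{5}\right) = - \frac{7403}{5}$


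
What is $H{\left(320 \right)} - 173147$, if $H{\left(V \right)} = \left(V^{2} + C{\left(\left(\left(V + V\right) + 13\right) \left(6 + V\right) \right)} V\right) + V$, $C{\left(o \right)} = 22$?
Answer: $-63387$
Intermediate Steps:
$H{\left(V \right)} = V^{2} + 23 V$ ($H{\left(V \right)} = \left(V^{2} + 22 V\right) + V = V^{2} + 23 V$)
$H{\left(320 \right)} - 173147 = 320 \left(23 + 320\right) - 173147 = 320 \cdot 343 - 173147 = 109760 - 173147 = -63387$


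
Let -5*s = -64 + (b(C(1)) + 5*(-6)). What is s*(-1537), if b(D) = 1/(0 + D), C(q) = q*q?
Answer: -142941/5 ≈ -28588.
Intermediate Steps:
C(q) = q²
b(D) = 1/D
s = 93/5 (s = -(-64 + (1/(1²) + 5*(-6)))/5 = -(-64 + (1/1 - 30))/5 = -(-64 + (1 - 30))/5 = -(-64 - 29)/5 = -⅕*(-93) = 93/5 ≈ 18.600)
s*(-1537) = (93/5)*(-1537) = -142941/5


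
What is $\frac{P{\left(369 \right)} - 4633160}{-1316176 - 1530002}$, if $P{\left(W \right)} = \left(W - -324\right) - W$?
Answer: $\frac{2316418}{1423089} \approx 1.6277$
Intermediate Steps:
$P{\left(W \right)} = 324$ ($P{\left(W \right)} = \left(W + 324\right) - W = \left(324 + W\right) - W = 324$)
$\frac{P{\left(369 \right)} - 4633160}{-1316176 - 1530002} = \frac{324 - 4633160}{-1316176 - 1530002} = - \frac{4632836}{-2846178} = \left(-4632836\right) \left(- \frac{1}{2846178}\right) = \frac{2316418}{1423089}$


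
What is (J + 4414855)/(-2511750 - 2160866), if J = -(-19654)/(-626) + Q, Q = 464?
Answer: -26576635/28125554 ≈ -0.94493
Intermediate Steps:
J = 135405/313 (J = -(-19654)/(-626) + 464 = -(-19654)*(-1)/626 + 464 = -317*31/313 + 464 = -9827/313 + 464 = 135405/313 ≈ 432.60)
(J + 4414855)/(-2511750 - 2160866) = (135405/313 + 4414855)/(-2511750 - 2160866) = (1381985020/313)/(-4672616) = (1381985020/313)*(-1/4672616) = -26576635/28125554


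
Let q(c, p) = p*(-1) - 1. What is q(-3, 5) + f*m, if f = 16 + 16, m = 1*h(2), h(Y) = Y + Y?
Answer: 122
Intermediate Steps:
h(Y) = 2*Y
q(c, p) = -1 - p (q(c, p) = -p - 1 = -1 - p)
m = 4 (m = 1*(2*2) = 1*4 = 4)
f = 32
q(-3, 5) + f*m = (-1 - 1*5) + 32*4 = (-1 - 5) + 128 = -6 + 128 = 122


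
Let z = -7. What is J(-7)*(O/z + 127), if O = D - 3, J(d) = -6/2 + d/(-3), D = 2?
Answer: -1780/21 ≈ -84.762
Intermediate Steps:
J(d) = -3 - d/3 (J(d) = -6*½ + d*(-⅓) = -3 - d/3)
O = -1 (O = 2 - 3 = -1)
J(-7)*(O/z + 127) = (-3 - ⅓*(-7))*(-1/(-7) + 127) = (-3 + 7/3)*(-1*(-⅐) + 127) = -2*(⅐ + 127)/3 = -⅔*890/7 = -1780/21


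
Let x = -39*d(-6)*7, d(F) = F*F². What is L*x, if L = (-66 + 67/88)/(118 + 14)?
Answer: -14105637/484 ≈ -29144.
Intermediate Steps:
d(F) = F³
L = -5741/11616 (L = (-66 + 67*(1/88))/132 = (-66 + 67/88)*(1/132) = -5741/88*1/132 = -5741/11616 ≈ -0.49423)
x = 58968 (x = -39*(-6)³*7 = -(-8424)*7 = -39*(-1512) = 58968)
L*x = -5741/11616*58968 = -14105637/484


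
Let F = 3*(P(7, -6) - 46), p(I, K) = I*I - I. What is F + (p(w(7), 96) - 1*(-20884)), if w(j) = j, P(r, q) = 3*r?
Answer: 20851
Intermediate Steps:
p(I, K) = I² - I
F = -75 (F = 3*(3*7 - 46) = 3*(21 - 46) = 3*(-25) = -75)
F + (p(w(7), 96) - 1*(-20884)) = -75 + (7*(-1 + 7) - 1*(-20884)) = -75 + (7*6 + 20884) = -75 + (42 + 20884) = -75 + 20926 = 20851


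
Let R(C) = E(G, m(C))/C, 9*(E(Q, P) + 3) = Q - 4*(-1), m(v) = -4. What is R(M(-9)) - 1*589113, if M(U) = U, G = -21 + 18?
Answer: -47718127/81 ≈ -5.8911e+5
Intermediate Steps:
G = -3
E(Q, P) = -23/9 + Q/9 (E(Q, P) = -3 + (Q - 4*(-1))/9 = -3 + (Q + 4)/9 = -3 + (4 + Q)/9 = -3 + (4/9 + Q/9) = -23/9 + Q/9)
R(C) = -26/(9*C) (R(C) = (-23/9 + (⅑)*(-3))/C = (-23/9 - ⅓)/C = -26/(9*C))
R(M(-9)) - 1*589113 = -26/9/(-9) - 1*589113 = -26/9*(-⅑) - 589113 = 26/81 - 589113 = -47718127/81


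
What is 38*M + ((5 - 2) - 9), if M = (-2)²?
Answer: 146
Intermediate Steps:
M = 4
38*M + ((5 - 2) - 9) = 38*4 + ((5 - 2) - 9) = 152 + (3 - 9) = 152 - 6 = 146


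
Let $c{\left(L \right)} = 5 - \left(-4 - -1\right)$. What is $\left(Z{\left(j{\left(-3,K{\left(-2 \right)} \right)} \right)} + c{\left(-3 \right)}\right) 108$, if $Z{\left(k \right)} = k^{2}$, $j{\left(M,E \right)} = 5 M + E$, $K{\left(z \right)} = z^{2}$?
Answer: $13932$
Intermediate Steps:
$c{\left(L \right)} = 8$ ($c{\left(L \right)} = 5 - \left(-4 + 1\right) = 5 - -3 = 5 + 3 = 8$)
$j{\left(M,E \right)} = E + 5 M$
$\left(Z{\left(j{\left(-3,K{\left(-2 \right)} \right)} \right)} + c{\left(-3 \right)}\right) 108 = \left(\left(\left(-2\right)^{2} + 5 \left(-3\right)\right)^{2} + 8\right) 108 = \left(\left(4 - 15\right)^{2} + 8\right) 108 = \left(\left(-11\right)^{2} + 8\right) 108 = \left(121 + 8\right) 108 = 129 \cdot 108 = 13932$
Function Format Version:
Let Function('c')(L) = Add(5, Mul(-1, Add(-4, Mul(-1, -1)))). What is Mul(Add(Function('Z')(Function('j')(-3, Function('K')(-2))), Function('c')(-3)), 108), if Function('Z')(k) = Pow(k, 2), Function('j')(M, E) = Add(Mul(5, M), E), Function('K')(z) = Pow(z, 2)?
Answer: 13932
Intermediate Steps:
Function('c')(L) = 8 (Function('c')(L) = Add(5, Mul(-1, Add(-4, 1))) = Add(5, Mul(-1, -3)) = Add(5, 3) = 8)
Function('j')(M, E) = Add(E, Mul(5, M))
Mul(Add(Function('Z')(Function('j')(-3, Function('K')(-2))), Function('c')(-3)), 108) = Mul(Add(Pow(Add(Pow(-2, 2), Mul(5, -3)), 2), 8), 108) = Mul(Add(Pow(Add(4, -15), 2), 8), 108) = Mul(Add(Pow(-11, 2), 8), 108) = Mul(Add(121, 8), 108) = Mul(129, 108) = 13932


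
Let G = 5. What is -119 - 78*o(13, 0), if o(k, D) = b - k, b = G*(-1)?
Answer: 1285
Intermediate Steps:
b = -5 (b = 5*(-1) = -5)
o(k, D) = -5 - k
-119 - 78*o(13, 0) = -119 - 78*(-5 - 1*13) = -119 - 78*(-5 - 13) = -119 - 78*(-18) = -119 + 1404 = 1285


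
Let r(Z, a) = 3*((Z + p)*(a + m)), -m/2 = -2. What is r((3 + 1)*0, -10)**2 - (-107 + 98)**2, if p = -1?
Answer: 243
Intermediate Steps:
m = 4 (m = -2*(-2) = 4)
r(Z, a) = 3*(-1 + Z)*(4 + a) (r(Z, a) = 3*((Z - 1)*(a + 4)) = 3*((-1 + Z)*(4 + a)) = 3*(-1 + Z)*(4 + a))
r((3 + 1)*0, -10)**2 - (-107 + 98)**2 = (-12 - 3*(-10) + 12*((3 + 1)*0) + 3*((3 + 1)*0)*(-10))**2 - (-107 + 98)**2 = (-12 + 30 + 12*(4*0) + 3*(4*0)*(-10))**2 - 1*(-9)**2 = (-12 + 30 + 12*0 + 3*0*(-10))**2 - 1*81 = (-12 + 30 + 0 + 0)**2 - 81 = 18**2 - 81 = 324 - 81 = 243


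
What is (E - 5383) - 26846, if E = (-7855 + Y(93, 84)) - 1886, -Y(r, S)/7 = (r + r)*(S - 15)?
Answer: -131808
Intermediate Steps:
Y(r, S) = -14*r*(-15 + S) (Y(r, S) = -7*(r + r)*(S - 15) = -7*2*r*(-15 + S) = -14*r*(-15 + S))
E = -99579 (E = (-7855 + 14*93*(15 - 1*84)) - 1886 = (-7855 + 14*93*(15 - 84)) - 1886 = (-7855 + 14*93*(-69)) - 1886 = (-7855 - 89838) - 1886 = -97693 - 1886 = -99579)
(E - 5383) - 26846 = (-99579 - 5383) - 26846 = -104962 - 26846 = -131808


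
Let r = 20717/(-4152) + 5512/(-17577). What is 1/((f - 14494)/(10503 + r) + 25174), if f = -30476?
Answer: 255372934193/6427664279611622 ≈ 3.9730e-5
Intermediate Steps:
r = -129009511/24326568 (r = 20717*(-1/4152) + 5512*(-1/17577) = -20717/4152 - 5512/17577 = -129009511/24326568 ≈ -5.3032)
1/((f - 14494)/(10503 + r) + 25174) = 1/((-30476 - 14494)/(10503 - 129009511/24326568) + 25174) = 1/(-44970/255372934193/24326568 + 25174) = 1/(-44970*24326568/255372934193 + 25174) = 1/(-1093965762960/255372934193 + 25174) = 1/(6427664279611622/255372934193) = 255372934193/6427664279611622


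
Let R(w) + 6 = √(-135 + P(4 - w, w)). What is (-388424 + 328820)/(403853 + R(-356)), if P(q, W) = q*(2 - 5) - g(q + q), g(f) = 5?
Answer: -8023632196/54364133543 + 39736*I*√305/54364133543 ≈ -0.14759 + 1.2765e-5*I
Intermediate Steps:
P(q, W) = -5 - 3*q (P(q, W) = q*(2 - 5) - 1*5 = q*(-3) - 5 = -3*q - 5 = -5 - 3*q)
R(w) = -6 + √(-152 + 3*w) (R(w) = -6 + √(-135 + (-5 - 3*(4 - w))) = -6 + √(-135 + (-5 + (-12 + 3*w))) = -6 + √(-135 + (-17 + 3*w)) = -6 + √(-152 + 3*w))
(-388424 + 328820)/(403853 + R(-356)) = (-388424 + 328820)/(403853 + (-6 + √(-152 + 3*(-356)))) = -59604/(403853 + (-6 + √(-152 - 1068))) = -59604/(403853 + (-6 + √(-1220))) = -59604/(403853 + (-6 + 2*I*√305)) = -59604/(403847 + 2*I*√305)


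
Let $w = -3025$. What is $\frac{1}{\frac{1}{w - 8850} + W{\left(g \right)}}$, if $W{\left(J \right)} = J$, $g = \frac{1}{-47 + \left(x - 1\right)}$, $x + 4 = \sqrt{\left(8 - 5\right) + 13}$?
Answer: $- \frac{570000}{11923} \approx -47.807$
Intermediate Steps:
$x = 0$ ($x = -4 + \sqrt{\left(8 - 5\right) + 13} = -4 + \sqrt{3 + 13} = -4 + \sqrt{16} = -4 + 4 = 0$)
$g = - \frac{1}{48}$ ($g = \frac{1}{-47 + \left(0 - 1\right)} = \frac{1}{-47 - 1} = \frac{1}{-48} = - \frac{1}{48} \approx -0.020833$)
$\frac{1}{\frac{1}{w - 8850} + W{\left(g \right)}} = \frac{1}{\frac{1}{-3025 - 8850} - \frac{1}{48}} = \frac{1}{\frac{1}{-11875} - \frac{1}{48}} = \frac{1}{- \frac{1}{11875} - \frac{1}{48}} = \frac{1}{- \frac{11923}{570000}} = - \frac{570000}{11923}$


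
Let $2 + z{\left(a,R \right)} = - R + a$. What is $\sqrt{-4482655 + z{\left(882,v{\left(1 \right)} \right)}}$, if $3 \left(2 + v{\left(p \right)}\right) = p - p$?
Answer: $i \sqrt{4481773} \approx 2117.0 i$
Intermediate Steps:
$v{\left(p \right)} = -2$ ($v{\left(p \right)} = -2 + \frac{p - p}{3} = -2 + \frac{1}{3} \cdot 0 = -2 + 0 = -2$)
$z{\left(a,R \right)} = -2 + a - R$ ($z{\left(a,R \right)} = -2 - \left(R - a\right) = -2 + a - R$)
$\sqrt{-4482655 + z{\left(882,v{\left(1 \right)} \right)}} = \sqrt{-4482655 - -882} = \sqrt{-4482655 + \left(-2 + 882 + 2\right)} = \sqrt{-4482655 + 882} = \sqrt{-4481773} = i \sqrt{4481773}$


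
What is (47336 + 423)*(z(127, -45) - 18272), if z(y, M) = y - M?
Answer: -864437900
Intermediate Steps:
(47336 + 423)*(z(127, -45) - 18272) = (47336 + 423)*((127 - 1*(-45)) - 18272) = 47759*((127 + 45) - 18272) = 47759*(172 - 18272) = 47759*(-18100) = -864437900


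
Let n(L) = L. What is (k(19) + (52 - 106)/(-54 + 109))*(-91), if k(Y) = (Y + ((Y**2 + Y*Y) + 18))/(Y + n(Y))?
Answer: -3612063/2090 ≈ -1728.3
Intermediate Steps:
k(Y) = (18 + Y + 2*Y**2)/(2*Y) (k(Y) = (Y + ((Y**2 + Y*Y) + 18))/(Y + Y) = (Y + ((Y**2 + Y**2) + 18))/((2*Y)) = (Y + (2*Y**2 + 18))*(1/(2*Y)) = (Y + (18 + 2*Y**2))*(1/(2*Y)) = (18 + Y + 2*Y**2)*(1/(2*Y)) = (18 + Y + 2*Y**2)/(2*Y))
(k(19) + (52 - 106)/(-54 + 109))*(-91) = ((1/2 + 19 + 9/19) + (52 - 106)/(-54 + 109))*(-91) = ((1/2 + 19 + 9*(1/19)) - 54/55)*(-91) = ((1/2 + 19 + 9/19) - 54*1/55)*(-91) = (759/38 - 54/55)*(-91) = (39693/2090)*(-91) = -3612063/2090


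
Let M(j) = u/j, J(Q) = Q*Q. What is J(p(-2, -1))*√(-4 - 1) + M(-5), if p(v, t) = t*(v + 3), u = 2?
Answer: -⅖ + I*√5 ≈ -0.4 + 2.2361*I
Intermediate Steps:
p(v, t) = t*(3 + v)
J(Q) = Q²
M(j) = 2/j
J(p(-2, -1))*√(-4 - 1) + M(-5) = (-(3 - 2))²*√(-4 - 1) + 2/(-5) = (-1*1)²*√(-5) + 2*(-⅕) = (-1)²*(I*√5) - ⅖ = 1*(I*√5) - ⅖ = I*√5 - ⅖ = -⅖ + I*√5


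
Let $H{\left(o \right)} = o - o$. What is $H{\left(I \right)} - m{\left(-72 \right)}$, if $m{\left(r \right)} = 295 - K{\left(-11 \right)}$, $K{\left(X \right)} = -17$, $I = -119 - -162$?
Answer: $-312$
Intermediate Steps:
$I = 43$ ($I = -119 + 162 = 43$)
$m{\left(r \right)} = 312$ ($m{\left(r \right)} = 295 - -17 = 295 + 17 = 312$)
$H{\left(o \right)} = 0$
$H{\left(I \right)} - m{\left(-72 \right)} = 0 - 312 = -312$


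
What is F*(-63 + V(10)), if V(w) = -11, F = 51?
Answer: -3774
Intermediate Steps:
F*(-63 + V(10)) = 51*(-63 - 11) = 51*(-74) = -3774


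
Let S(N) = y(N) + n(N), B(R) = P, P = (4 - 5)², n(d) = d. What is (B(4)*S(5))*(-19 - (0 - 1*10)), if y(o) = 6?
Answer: -99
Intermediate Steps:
P = 1 (P = (-1)² = 1)
B(R) = 1
S(N) = 6 + N
(B(4)*S(5))*(-19 - (0 - 1*10)) = (1*(6 + 5))*(-19 - (0 - 1*10)) = (1*11)*(-19 - (0 - 10)) = 11*(-19 - 1*(-10)) = 11*(-19 + 10) = 11*(-9) = -99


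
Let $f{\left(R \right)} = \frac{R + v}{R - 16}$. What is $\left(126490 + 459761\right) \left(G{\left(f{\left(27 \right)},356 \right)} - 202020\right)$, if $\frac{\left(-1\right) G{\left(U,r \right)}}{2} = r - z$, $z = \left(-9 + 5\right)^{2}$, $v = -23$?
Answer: $-118833077700$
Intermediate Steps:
$z = 16$ ($z = \left(-4\right)^{2} = 16$)
$f{\left(R \right)} = \frac{-23 + R}{-16 + R}$ ($f{\left(R \right)} = \frac{R - 23}{R - 16} = \frac{-23 + R}{-16 + R}$)
$G{\left(U,r \right)} = 32 - 2 r$ ($G{\left(U,r \right)} = - 2 \left(r - 16\right) = - 2 \left(-16 + r\right) = 32 - 2 r$)
$\left(126490 + 459761\right) \left(G{\left(f{\left(27 \right)},356 \right)} - 202020\right) = \left(126490 + 459761\right) \left(\left(32 - 712\right) - 202020\right) = 586251 \left(\left(32 - 712\right) - 202020\right) = 586251 \left(-680 - 202020\right) = 586251 \left(-202700\right) = -118833077700$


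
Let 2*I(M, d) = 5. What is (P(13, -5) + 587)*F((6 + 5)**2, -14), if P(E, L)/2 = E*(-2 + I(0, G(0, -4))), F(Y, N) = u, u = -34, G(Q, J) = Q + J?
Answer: -20400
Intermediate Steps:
G(Q, J) = J + Q
I(M, d) = 5/2 (I(M, d) = (1/2)*5 = 5/2)
F(Y, N) = -34
P(E, L) = E (P(E, L) = 2*(E*(-2 + 5/2)) = 2*(E*(1/2)) = 2*(E/2) = E)
(P(13, -5) + 587)*F((6 + 5)**2, -14) = (13 + 587)*(-34) = 600*(-34) = -20400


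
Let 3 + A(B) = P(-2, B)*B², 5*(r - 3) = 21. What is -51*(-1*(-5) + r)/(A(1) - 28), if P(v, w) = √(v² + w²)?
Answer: 96441/4780 + 3111*√5/4780 ≈ 21.631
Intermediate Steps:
r = 36/5 (r = 3 + (⅕)*21 = 3 + 21/5 = 36/5 ≈ 7.2000)
A(B) = -3 + B²*√(4 + B²) (A(B) = -3 + √((-2)² + B²)*B² = -3 + √(4 + B²)*B² = -3 + B²*√(4 + B²))
-51*(-1*(-5) + r)/(A(1) - 28) = -51*(-1*(-5) + 36/5)/((-3 + 1²*√(4 + 1²)) - 28) = -51*(5 + 36/5)/((-3 + 1*√(4 + 1)) - 28) = -3111/(5*((-3 + 1*√5) - 28)) = -3111/(5*((-3 + √5) - 28)) = -3111/(5*(-31 + √5))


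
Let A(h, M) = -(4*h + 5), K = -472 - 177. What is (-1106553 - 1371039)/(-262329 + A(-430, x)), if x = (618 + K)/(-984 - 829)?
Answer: 1238796/130307 ≈ 9.5067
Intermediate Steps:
K = -649
x = 31/1813 (x = (618 - 649)/(-984 - 829) = -31/(-1813) = -31*(-1/1813) = 31/1813 ≈ 0.017099)
A(h, M) = -5 - 4*h (A(h, M) = -(5 + 4*h) = -5 - 4*h)
(-1106553 - 1371039)/(-262329 + A(-430, x)) = (-1106553 - 1371039)/(-262329 + (-5 - 4*(-430))) = -2477592/(-262329 + (-5 + 1720)) = -2477592/(-262329 + 1715) = -2477592/(-260614) = -2477592*(-1/260614) = 1238796/130307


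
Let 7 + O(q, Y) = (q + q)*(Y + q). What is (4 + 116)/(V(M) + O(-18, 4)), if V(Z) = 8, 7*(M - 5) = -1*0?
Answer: 24/101 ≈ 0.23762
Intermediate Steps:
M = 5 (M = 5 + (-1*0)/7 = 5 + (⅐)*0 = 5 + 0 = 5)
O(q, Y) = -7 + 2*q*(Y + q) (O(q, Y) = -7 + (q + q)*(Y + q) = -7 + (2*q)*(Y + q) = -7 + 2*q*(Y + q))
(4 + 116)/(V(M) + O(-18, 4)) = (4 + 116)/(8 + (-7 + 2*(-18)² + 2*4*(-18))) = 120/(8 + (-7 + 2*324 - 144)) = 120/(8 + (-7 + 648 - 144)) = 120/(8 + 497) = 120/505 = 120*(1/505) = 24/101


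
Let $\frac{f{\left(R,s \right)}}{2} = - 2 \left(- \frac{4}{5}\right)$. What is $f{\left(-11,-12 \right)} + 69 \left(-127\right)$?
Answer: $- \frac{43799}{5} \approx -8759.8$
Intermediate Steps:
$f{\left(R,s \right)} = \frac{16}{5}$ ($f{\left(R,s \right)} = 2 \left(- 2 \left(- \frac{4}{5}\right)\right) = 2 \left(- 2 \left(\left(-4\right) \frac{1}{5}\right)\right) = 2 \left(\left(-2\right) \left(- \frac{4}{5}\right)\right) = 2 \cdot \frac{8}{5} = \frac{16}{5}$)
$f{\left(-11,-12 \right)} + 69 \left(-127\right) = \frac{16}{5} + 69 \left(-127\right) = \frac{16}{5} - 8763 = - \frac{43799}{5}$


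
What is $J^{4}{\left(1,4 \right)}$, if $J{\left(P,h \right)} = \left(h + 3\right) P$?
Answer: $2401$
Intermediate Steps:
$J{\left(P,h \right)} = P \left(3 + h\right)$ ($J{\left(P,h \right)} = \left(3 + h\right) P = P \left(3 + h\right)$)
$J^{4}{\left(1,4 \right)} = \left(1 \left(3 + 4\right)\right)^{4} = \left(1 \cdot 7\right)^{4} = 7^{4} = 2401$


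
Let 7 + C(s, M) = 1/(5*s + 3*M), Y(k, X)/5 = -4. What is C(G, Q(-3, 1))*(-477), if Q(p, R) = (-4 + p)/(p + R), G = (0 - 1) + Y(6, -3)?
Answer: 70225/21 ≈ 3344.0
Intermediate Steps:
Y(k, X) = -20 (Y(k, X) = 5*(-4) = -20)
G = -21 (G = (0 - 1) - 20 = -1 - 20 = -21)
Q(p, R) = (-4 + p)/(R + p)
C(s, M) = -7 + 1/(3*M + 5*s) (C(s, M) = -7 + 1/(5*s + 3*M) = -7 + 1/(3*M + 5*s))
C(G, Q(-3, 1))*(-477) = ((1 - 35*(-21) - 21*(-4 - 3)/(1 - 3))/(3*((-4 - 3)/(1 - 3)) + 5*(-21)))*(-477) = ((1 + 735 - 21*(-7)/(-2))/(3*(-7/(-2)) - 105))*(-477) = ((1 + 735 - (-21)*(-7)/2)/(3*(-½*(-7)) - 105))*(-477) = ((1 + 735 - 21*7/2)/(3*(7/2) - 105))*(-477) = ((1 + 735 - 147/2)/(21/2 - 105))*(-477) = ((1325/2)/(-189/2))*(-477) = -2/189*1325/2*(-477) = -1325/189*(-477) = 70225/21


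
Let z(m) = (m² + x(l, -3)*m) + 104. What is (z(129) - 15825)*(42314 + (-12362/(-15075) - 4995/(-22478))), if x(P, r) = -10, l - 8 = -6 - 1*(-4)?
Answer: -530531885553757/33885585 ≈ -1.5657e+7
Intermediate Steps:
l = 6 (l = 8 + (-6 - 1*(-4)) = 8 + (-6 + 4) = 8 - 2 = 6)
z(m) = 104 + m² - 10*m (z(m) = (m² - 10*m) + 104 = 104 + m² - 10*m)
(z(129) - 15825)*(42314 + (-12362/(-15075) - 4995/(-22478))) = ((104 + 129² - 10*129) - 15825)*(42314 + (-12362/(-15075) - 4995/(-22478))) = ((104 + 16641 - 1290) - 15825)*(42314 + (-12362*(-1/15075) - 4995*(-1/22478))) = (15455 - 15825)*(42314 + (12362/15075 + 4995/22478)) = -370*(42314 + 353172661/338855850) = -370*14338699609561/338855850 = -530531885553757/33885585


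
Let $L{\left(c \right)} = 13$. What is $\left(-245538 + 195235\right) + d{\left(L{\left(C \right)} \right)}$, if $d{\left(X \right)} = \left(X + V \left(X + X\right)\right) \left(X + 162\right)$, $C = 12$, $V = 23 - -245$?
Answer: $1171372$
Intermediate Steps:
$V = 268$ ($V = 23 + 245 = 268$)
$d{\left(X \right)} = 537 X \left(162 + X\right)$ ($d{\left(X \right)} = \left(X + 268 \left(X + X\right)\right) \left(X + 162\right) = \left(X + 268 \cdot 2 X\right) \left(162 + X\right) = \left(X + 536 X\right) \left(162 + X\right) = 537 X \left(162 + X\right)$)
$\left(-245538 + 195235\right) + d{\left(L{\left(C \right)} \right)} = \left(-245538 + 195235\right) + 537 \cdot 13 \left(162 + 13\right) = -50303 + 537 \cdot 13 \cdot 175 = -50303 + 1221675 = 1171372$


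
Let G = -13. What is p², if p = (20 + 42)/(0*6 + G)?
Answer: 3844/169 ≈ 22.746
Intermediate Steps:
p = -62/13 (p = (20 + 42)/(0*6 - 13) = 62/(0 - 13) = 62/(-13) = 62*(-1/13) = -62/13 ≈ -4.7692)
p² = (-62/13)² = 3844/169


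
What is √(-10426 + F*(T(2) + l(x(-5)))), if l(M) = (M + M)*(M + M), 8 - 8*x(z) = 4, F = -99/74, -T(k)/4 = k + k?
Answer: I*√56982886/74 ≈ 102.01*I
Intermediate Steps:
T(k) = -8*k (T(k) = -4*(k + k) = -8*k)
F = -99/74 (F = -99*1/74 = -99/74 ≈ -1.3378)
x(z) = ½ (x(z) = 1 - ⅛*4 = 1 - ½ = ½)
l(M) = 4*M² (l(M) = (2*M)*(2*M) = 4*M²)
√(-10426 + F*(T(2) + l(x(-5)))) = √(-10426 - 99*(-8*2 + 4*(½)²)/74) = √(-10426 - 99*(-16 + 4*(¼))/74) = √(-10426 - 99*(-16 + 1)/74) = √(-10426 - 99/74*(-15)) = √(-10426 + 1485/74) = √(-770039/74) = I*√56982886/74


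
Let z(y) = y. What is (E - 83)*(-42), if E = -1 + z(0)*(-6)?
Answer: 3528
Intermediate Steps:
E = -1 (E = -1 + 0*(-6) = -1 + 0 = -1)
(E - 83)*(-42) = (-1 - 83)*(-42) = -84*(-42) = 3528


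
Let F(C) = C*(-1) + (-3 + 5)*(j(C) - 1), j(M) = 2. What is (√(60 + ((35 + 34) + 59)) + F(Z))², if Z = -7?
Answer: 269 + 36*√47 ≈ 515.80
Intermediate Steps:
F(C) = 2 - C (F(C) = C*(-1) + (-3 + 5)*(2 - 1) = -C + 2*1 = -C + 2 = 2 - C)
(√(60 + ((35 + 34) + 59)) + F(Z))² = (√(60 + ((35 + 34) + 59)) + (2 - 1*(-7)))² = (√(60 + (69 + 59)) + (2 + 7))² = (√(60 + 128) + 9)² = (√188 + 9)² = (2*√47 + 9)² = (9 + 2*√47)²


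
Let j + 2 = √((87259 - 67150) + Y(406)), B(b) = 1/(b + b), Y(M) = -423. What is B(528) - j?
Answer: 2113/1056 - √19686 ≈ -138.31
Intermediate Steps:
B(b) = 1/(2*b)
j = -2 + √19686 (j = -2 + √((87259 - 67150) - 423) = -2 + √(20109 - 423) = -2 + √19686 ≈ 138.31)
B(528) - j = (½)/528 - (-2 + √19686) = (½)*(1/528) + (2 - √19686) = 1/1056 + (2 - √19686) = 2113/1056 - √19686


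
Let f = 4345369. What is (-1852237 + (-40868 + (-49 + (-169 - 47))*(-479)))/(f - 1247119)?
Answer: -176617/309825 ≈ -0.57005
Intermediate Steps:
(-1852237 + (-40868 + (-49 + (-169 - 47))*(-479)))/(f - 1247119) = (-1852237 + (-40868 + (-49 + (-169 - 47))*(-479)))/(4345369 - 1247119) = (-1852237 + (-40868 + (-49 - 216)*(-479)))/3098250 = (-1852237 + (-40868 - 265*(-479)))*(1/3098250) = (-1852237 + (-40868 + 126935))*(1/3098250) = (-1852237 + 86067)*(1/3098250) = -1766170*1/3098250 = -176617/309825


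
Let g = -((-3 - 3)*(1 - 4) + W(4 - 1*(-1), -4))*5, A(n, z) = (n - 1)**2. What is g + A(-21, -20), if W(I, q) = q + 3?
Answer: 399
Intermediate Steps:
W(I, q) = 3 + q
A(n, z) = (-1 + n)**2
g = -85 (g = -((-3 - 3)*(1 - 4) + (3 - 4))*5 = -(-6*(-3) - 1)*5 = -(18 - 1)*5 = -17*5 = -1*85 = -85)
g + A(-21, -20) = -85 + (-1 - 21)**2 = -85 + (-22)**2 = -85 + 484 = 399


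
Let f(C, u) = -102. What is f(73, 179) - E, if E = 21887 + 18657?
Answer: -40646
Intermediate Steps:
E = 40544
f(73, 179) - E = -102 - 1*40544 = -102 - 40544 = -40646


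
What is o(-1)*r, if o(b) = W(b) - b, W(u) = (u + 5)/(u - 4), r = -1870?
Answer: -374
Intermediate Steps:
W(u) = (5 + u)/(-4 + u)
o(b) = -b + (5 + b)/(-4 + b) (o(b) = (5 + b)/(-4 + b) - b = -b + (5 + b)/(-4 + b))
o(-1)*r = ((5 - 1 - 1*(-1)*(-4 - 1))/(-4 - 1))*(-1870) = ((5 - 1 - 1*(-1)*(-5))/(-5))*(-1870) = -(5 - 1 - 5)/5*(-1870) = -1/5*(-1)*(-1870) = (1/5)*(-1870) = -374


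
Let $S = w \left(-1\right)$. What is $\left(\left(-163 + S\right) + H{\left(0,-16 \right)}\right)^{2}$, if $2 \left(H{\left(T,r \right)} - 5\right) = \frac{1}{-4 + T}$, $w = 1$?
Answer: $\frac{1620529}{64} \approx 25321.0$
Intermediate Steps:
$H{\left(T,r \right)} = 5 + \frac{1}{2 \left(-4 + T\right)}$
$S = -1$ ($S = 1 \left(-1\right) = -1$)
$\left(\left(-163 + S\right) + H{\left(0,-16 \right)}\right)^{2} = \left(\left(-163 - 1\right) + \frac{-39 + 10 \cdot 0}{2 \left(-4 + 0\right)}\right)^{2} = \left(-164 + \frac{-39 + 0}{2 \left(-4\right)}\right)^{2} = \left(-164 + \frac{1}{2} \left(- \frac{1}{4}\right) \left(-39\right)\right)^{2} = \left(-164 + \frac{39}{8}\right)^{2} = \left(- \frac{1273}{8}\right)^{2} = \frac{1620529}{64}$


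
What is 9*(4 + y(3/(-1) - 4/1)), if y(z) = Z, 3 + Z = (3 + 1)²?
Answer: 153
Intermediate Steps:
Z = 13 (Z = -3 + (3 + 1)² = -3 + 4² = -3 + 16 = 13)
y(z) = 13
9*(4 + y(3/(-1) - 4/1)) = 9*(4 + 13) = 9*17 = 153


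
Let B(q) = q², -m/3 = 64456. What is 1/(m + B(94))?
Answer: -1/184532 ≈ -5.4191e-6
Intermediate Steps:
m = -193368 (m = -3*64456 = -193368)
1/(m + B(94)) = 1/(-193368 + 94²) = 1/(-193368 + 8836) = 1/(-184532) = -1/184532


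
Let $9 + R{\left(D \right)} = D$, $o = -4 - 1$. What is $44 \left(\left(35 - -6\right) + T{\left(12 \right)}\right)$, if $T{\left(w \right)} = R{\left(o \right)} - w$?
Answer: $660$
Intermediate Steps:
$o = -5$
$R{\left(D \right)} = -9 + D$
$T{\left(w \right)} = -14 - w$ ($T{\left(w \right)} = \left(-9 - 5\right) - w = -14 - w$)
$44 \left(\left(35 - -6\right) + T{\left(12 \right)}\right) = 44 \left(\left(35 - -6\right) - 26\right) = 44 \left(\left(35 + 6\right) - 26\right) = 44 \left(41 - 26\right) = 44 \cdot 15 = 660$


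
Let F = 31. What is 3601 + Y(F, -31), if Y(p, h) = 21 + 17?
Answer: 3639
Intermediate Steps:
Y(p, h) = 38
3601 + Y(F, -31) = 3601 + 38 = 3639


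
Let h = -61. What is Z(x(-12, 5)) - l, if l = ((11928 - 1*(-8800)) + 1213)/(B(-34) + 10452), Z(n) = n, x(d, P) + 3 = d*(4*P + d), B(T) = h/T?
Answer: -35933465/355429 ≈ -101.10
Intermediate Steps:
B(T) = -61/T
x(d, P) = -3 + d*(d + 4*P) (x(d, P) = -3 + d*(4*P + d) = -3 + d*(d + 4*P))
l = 745994/355429 (l = ((11928 - 1*(-8800)) + 1213)/(-61/(-34) + 10452) = ((11928 + 8800) + 1213)/(-61*(-1/34) + 10452) = (20728 + 1213)/(61/34 + 10452) = 21941/(355429/34) = 21941*(34/355429) = 745994/355429 ≈ 2.0989)
Z(x(-12, 5)) - l = (-3 + (-12)² + 4*5*(-12)) - 1*745994/355429 = (-3 + 144 - 240) - 745994/355429 = -99 - 745994/355429 = -35933465/355429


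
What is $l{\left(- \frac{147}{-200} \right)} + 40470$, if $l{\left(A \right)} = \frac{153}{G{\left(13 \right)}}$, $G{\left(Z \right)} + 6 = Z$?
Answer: $\frac{283443}{7} \approx 40492.0$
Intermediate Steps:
$G{\left(Z \right)} = -6 + Z$
$l{\left(A \right)} = \frac{153}{7}$ ($l{\left(A \right)} = \frac{153}{-6 + 13} = \frac{153}{7}$)
$l{\left(- \frac{147}{-200} \right)} + 40470 = \frac{153}{7} + 40470 = \frac{283443}{7}$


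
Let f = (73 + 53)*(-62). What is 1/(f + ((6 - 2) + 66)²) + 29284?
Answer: 85275007/2912 ≈ 29284.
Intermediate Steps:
f = -7812 (f = 126*(-62) = -7812)
1/(f + ((6 - 2) + 66)²) + 29284 = 1/(-7812 + ((6 - 2) + 66)²) + 29284 = 1/(-7812 + (4 + 66)²) + 29284 = 1/(-7812 + 70²) + 29284 = 1/(-7812 + 4900) + 29284 = 1/(-2912) + 29284 = -1/2912 + 29284 = 85275007/2912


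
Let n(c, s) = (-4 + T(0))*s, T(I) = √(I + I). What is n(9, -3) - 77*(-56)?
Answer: 4324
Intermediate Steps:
T(I) = √2*√I (T(I) = √(2*I) = √2*√I)
n(c, s) = -4*s (n(c, s) = (-4 + √2*√0)*s = (-4 + √2*0)*s = (-4 + 0)*s = -4*s)
n(9, -3) - 77*(-56) = -4*(-3) - 77*(-56) = 12 + 4312 = 4324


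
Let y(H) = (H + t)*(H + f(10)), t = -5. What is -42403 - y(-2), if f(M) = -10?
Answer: -42487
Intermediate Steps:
y(H) = (-10 + H)*(-5 + H) (y(H) = (H - 5)*(H - 10) = (-5 + H)*(-10 + H) = (-10 + H)*(-5 + H))
-42403 - y(-2) = -42403 - (50 + (-2)**2 - 15*(-2)) = -42403 - (50 + 4 + 30) = -42403 - 1*84 = -42403 - 84 = -42487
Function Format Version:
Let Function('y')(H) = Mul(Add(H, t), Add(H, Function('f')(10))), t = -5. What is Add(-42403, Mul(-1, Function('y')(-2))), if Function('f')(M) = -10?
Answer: -42487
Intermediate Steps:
Function('y')(H) = Mul(Add(-10, H), Add(-5, H)) (Function('y')(H) = Mul(Add(H, -5), Add(H, -10)) = Mul(Add(-5, H), Add(-10, H)) = Mul(Add(-10, H), Add(-5, H)))
Add(-42403, Mul(-1, Function('y')(-2))) = Add(-42403, Mul(-1, Add(50, Pow(-2, 2), Mul(-15, -2)))) = Add(-42403, Mul(-1, Add(50, 4, 30))) = Add(-42403, Mul(-1, 84)) = Add(-42403, -84) = -42487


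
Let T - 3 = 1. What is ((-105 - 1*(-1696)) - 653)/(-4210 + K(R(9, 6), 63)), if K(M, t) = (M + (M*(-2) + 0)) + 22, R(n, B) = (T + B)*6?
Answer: -469/2124 ≈ -0.22081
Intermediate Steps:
T = 4 (T = 3 + 1 = 4)
R(n, B) = 24 + 6*B (R(n, B) = (4 + B)*6 = 24 + 6*B)
K(M, t) = 22 - M (K(M, t) = (M + (-2*M + 0)) + 22 = (M - 2*M) + 22 = -M + 22 = 22 - M)
((-105 - 1*(-1696)) - 653)/(-4210 + K(R(9, 6), 63)) = ((-105 - 1*(-1696)) - 653)/(-4210 + (22 - (24 + 6*6))) = ((-105 + 1696) - 653)/(-4210 + (22 - (24 + 36))) = (1591 - 653)/(-4210 + (22 - 1*60)) = 938/(-4210 + (22 - 60)) = 938/(-4210 - 38) = 938/(-4248) = 938*(-1/4248) = -469/2124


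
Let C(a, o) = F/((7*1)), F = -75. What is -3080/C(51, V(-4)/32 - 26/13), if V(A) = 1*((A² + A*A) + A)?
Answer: 4312/15 ≈ 287.47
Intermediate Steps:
V(A) = A + 2*A² (V(A) = 1*((A² + A²) + A) = 1*(2*A² + A) = 1*(A + 2*A²) = A + 2*A²)
C(a, o) = -75/7 (C(a, o) = -75/(7*1) = -75/7)
-3080/C(51, V(-4)/32 - 26/13) = -3080/(-75/7) = -3080*(-7/75) = 4312/15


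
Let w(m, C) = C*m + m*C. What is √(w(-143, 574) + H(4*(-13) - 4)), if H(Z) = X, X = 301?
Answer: 153*I*√7 ≈ 404.8*I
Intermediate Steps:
w(m, C) = 2*C*m (w(m, C) = C*m + C*m = 2*C*m)
H(Z) = 301
√(w(-143, 574) + H(4*(-13) - 4)) = √(2*574*(-143) + 301) = √(-164164 + 301) = √(-163863) = 153*I*√7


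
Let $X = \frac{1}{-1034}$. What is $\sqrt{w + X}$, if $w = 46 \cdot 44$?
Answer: $\frac{3 \sqrt{240441190}}{1034} \approx 44.989$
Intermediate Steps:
$X = - \frac{1}{1034} \approx -0.00096712$
$w = 2024$
$\sqrt{w + X} = \sqrt{2024 - \frac{1}{1034}} = \sqrt{\frac{2092815}{1034}} = \frac{3 \sqrt{240441190}}{1034}$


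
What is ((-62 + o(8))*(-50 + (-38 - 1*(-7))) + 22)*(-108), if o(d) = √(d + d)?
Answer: -509760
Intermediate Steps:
o(d) = √2*√d (o(d) = √(2*d) = √2*√d)
((-62 + o(8))*(-50 + (-38 - 1*(-7))) + 22)*(-108) = ((-62 + √2*√8)*(-50 + (-38 - 1*(-7))) + 22)*(-108) = ((-62 + √2*(2*√2))*(-50 + (-38 + 7)) + 22)*(-108) = ((-62 + 4)*(-50 - 31) + 22)*(-108) = (-58*(-81) + 22)*(-108) = (4698 + 22)*(-108) = 4720*(-108) = -509760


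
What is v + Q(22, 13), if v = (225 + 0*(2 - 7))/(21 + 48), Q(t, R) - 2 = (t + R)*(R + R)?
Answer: 21051/23 ≈ 915.26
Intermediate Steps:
Q(t, R) = 2 + 2*R*(R + t) (Q(t, R) = 2 + (t + R)*(R + R) = 2 + (R + t)*(2*R) = 2 + 2*R*(R + t))
v = 75/23 (v = (225 + 0*(-5))/69 = (225 + 0)*(1/69) = 225*(1/69) = 75/23 ≈ 3.2609)
v + Q(22, 13) = 75/23 + (2 + 2*13**2 + 2*13*22) = 75/23 + (2 + 2*169 + 572) = 75/23 + (2 + 338 + 572) = 75/23 + 912 = 21051/23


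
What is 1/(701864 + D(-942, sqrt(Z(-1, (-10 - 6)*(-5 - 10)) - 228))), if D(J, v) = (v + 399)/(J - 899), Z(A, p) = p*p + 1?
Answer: 2378813585225/1669603102619943252 + 1841*sqrt(57373)/1669603102619943252 ≈ 1.4248e-6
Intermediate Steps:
Z(A, p) = 1 + p**2 (Z(A, p) = p**2 + 1 = 1 + p**2)
D(J, v) = (399 + v)/(-899 + J)
1/(701864 + D(-942, sqrt(Z(-1, (-10 - 6)*(-5 - 10)) - 228))) = 1/(701864 + (399 + sqrt((1 + ((-10 - 6)*(-5 - 10))**2) - 228))/(-899 - 942)) = 1/(701864 + (399 + sqrt((1 + (-16*(-15))**2) - 228))/(-1841)) = 1/(701864 - (399 + sqrt((1 + 240**2) - 228))/1841) = 1/(701864 - (399 + sqrt((1 + 57600) - 228))/1841) = 1/(701864 - (399 + sqrt(57601 - 228))/1841) = 1/(701864 - (399 + sqrt(57373))/1841) = 1/(701864 + (-57/263 - sqrt(57373)/1841)) = 1/(184590175/263 - sqrt(57373)/1841)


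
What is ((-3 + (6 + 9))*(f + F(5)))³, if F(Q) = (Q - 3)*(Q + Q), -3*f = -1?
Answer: 14526784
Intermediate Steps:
f = ⅓ (f = -⅓*(-1) = ⅓ ≈ 0.33333)
F(Q) = 2*Q*(-3 + Q) (F(Q) = (-3 + Q)*(2*Q) = 2*Q*(-3 + Q))
((-3 + (6 + 9))*(f + F(5)))³ = ((-3 + (6 + 9))*(⅓ + 2*5*(-3 + 5)))³ = ((-3 + 15)*(⅓ + 2*5*2))³ = (12*(⅓ + 20))³ = (12*(61/3))³ = 244³ = 14526784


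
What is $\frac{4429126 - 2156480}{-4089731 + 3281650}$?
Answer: $- \frac{2272646}{808081} \approx -2.8124$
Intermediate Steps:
$\frac{4429126 - 2156480}{-4089731 + 3281650} = \frac{2272646}{-808081} = 2272646 \left(- \frac{1}{808081}\right) = - \frac{2272646}{808081}$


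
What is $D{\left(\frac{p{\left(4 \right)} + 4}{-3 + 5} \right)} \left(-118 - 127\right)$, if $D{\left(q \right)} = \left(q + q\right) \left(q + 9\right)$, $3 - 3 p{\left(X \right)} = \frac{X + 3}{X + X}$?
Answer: $- \frac{15088325}{1152} \approx -13098.0$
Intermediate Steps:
$p{\left(X \right)} = 1 - \frac{3 + X}{6 X}$ ($p{\left(X \right)} = 1 - \frac{\left(X + 3\right) \frac{1}{X + X}}{3} = 1 - \frac{\left(3 + X\right) \frac{1}{2 X}}{3} = 1 - \frac{\frac{1}{2} \frac{1}{X} \left(3 + X\right)}{3} = 1 - \frac{3 + X}{6 X}$)
$D{\left(q \right)} = 2 q \left(9 + q\right)$
$D{\left(\frac{p{\left(4 \right)} + 4}{-3 + 5} \right)} \left(-118 - 127\right) = 2 \frac{\frac{-3 + 5 \cdot 4}{6 \cdot 4} + 4}{-3 + 5} \left(9 + \frac{\frac{-3 + 5 \cdot 4}{6 \cdot 4} + 4}{-3 + 5}\right) \left(-118 - 127\right) = 2 \frac{\frac{1}{6} \cdot \frac{1}{4} \left(-3 + 20\right) + 4}{2} \left(9 + \frac{\frac{1}{6} \cdot \frac{1}{4} \left(-3 + 20\right) + 4}{2}\right) \left(-245\right) = 2 \left(\frac{1}{6} \cdot \frac{1}{4} \cdot 17 + 4\right) \frac{1}{2} \left(9 + \left(\frac{1}{6} \cdot \frac{1}{4} \cdot 17 + 4\right) \frac{1}{2}\right) \left(-245\right) = 2 \left(\frac{17}{24} + 4\right) \frac{1}{2} \left(9 + \left(\frac{17}{24} + 4\right) \frac{1}{2}\right) \left(-245\right) = 2 \cdot \frac{113}{24} \cdot \frac{1}{2} \left(9 + \frac{113}{24} \cdot \frac{1}{2}\right) \left(-245\right) = 2 \cdot \frac{113}{48} \left(9 + \frac{113}{48}\right) \left(-245\right) = 2 \cdot \frac{113}{48} \cdot \frac{545}{48} \left(-245\right) = \frac{61585}{1152} \left(-245\right) = - \frac{15088325}{1152}$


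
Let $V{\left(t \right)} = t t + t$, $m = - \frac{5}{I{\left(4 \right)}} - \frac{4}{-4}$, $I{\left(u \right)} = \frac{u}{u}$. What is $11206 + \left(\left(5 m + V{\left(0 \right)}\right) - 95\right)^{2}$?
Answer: $24431$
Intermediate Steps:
$I{\left(u \right)} = 1$
$m = -4$ ($m = - \frac{5}{1} - \frac{4}{-4} = \left(-5\right) 1 - -1 = -5 + 1 = -4$)
$V{\left(t \right)} = t + t^{2}$ ($V{\left(t \right)} = t^{2} + t = t + t^{2}$)
$11206 + \left(\left(5 m + V{\left(0 \right)}\right) - 95\right)^{2} = 11206 + \left(\left(5 \left(-4\right) + 0 \left(1 + 0\right)\right) - 95\right)^{2} = 11206 + \left(\left(-20 + 0 \cdot 1\right) - 95\right)^{2} = 11206 + \left(\left(-20 + 0\right) - 95\right)^{2} = 11206 + \left(-20 - 95\right)^{2} = 11206 + \left(-115\right)^{2} = 11206 + 13225 = 24431$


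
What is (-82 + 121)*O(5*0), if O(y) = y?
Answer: 0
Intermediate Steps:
(-82 + 121)*O(5*0) = (-82 + 121)*(5*0) = 39*0 = 0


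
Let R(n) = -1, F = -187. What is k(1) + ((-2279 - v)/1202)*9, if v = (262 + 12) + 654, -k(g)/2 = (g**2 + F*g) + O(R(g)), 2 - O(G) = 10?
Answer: 437513/1202 ≈ 363.99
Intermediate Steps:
O(G) = -8 (O(G) = 2 - 1*10 = 2 - 10 = -8)
k(g) = 16 - 2*g**2 + 374*g (k(g) = -2*((g**2 - 187*g) - 8) = -2*(-8 + g**2 - 187*g) = 16 - 2*g**2 + 374*g)
v = 928 (v = 274 + 654 = 928)
k(1) + ((-2279 - v)/1202)*9 = (16 - 2*1**2 + 374*1) + ((-2279 - 1*928)/1202)*9 = (16 - 2*1 + 374) + ((-2279 - 928)*(1/1202))*9 = (16 - 2 + 374) - 3207*1/1202*9 = 388 - 3207/1202*9 = 388 - 28863/1202 = 437513/1202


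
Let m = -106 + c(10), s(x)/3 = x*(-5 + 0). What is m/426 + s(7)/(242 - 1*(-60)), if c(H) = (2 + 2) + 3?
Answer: -6219/10721 ≈ -0.58008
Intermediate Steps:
s(x) = -15*x (s(x) = 3*(x*(-5 + 0)) = 3*(x*(-5)) = 3*(-5*x) = -15*x)
c(H) = 7 (c(H) = 4 + 3 = 7)
m = -99 (m = -106 + 7 = -99)
m/426 + s(7)/(242 - 1*(-60)) = -99/426 + (-15*7)/(242 - 1*(-60)) = -99*1/426 - 105/(242 + 60) = -33/142 - 105/302 = -6219/10721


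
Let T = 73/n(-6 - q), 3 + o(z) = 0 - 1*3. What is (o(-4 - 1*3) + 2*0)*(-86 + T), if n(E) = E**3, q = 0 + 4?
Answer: 258219/500 ≈ 516.44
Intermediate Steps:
q = 4
o(z) = -6 (o(z) = -3 + (0 - 1*3) = -3 + (0 - 3) = -3 - 3 = -6)
T = -73/1000 (T = 73/((-6 - 1*4)**3) = 73/((-6 - 4)**3) = 73/((-10)**3) = 73/(-1000) = 73*(-1/1000) = -73/1000 ≈ -0.073000)
(o(-4 - 1*3) + 2*0)*(-86 + T) = (-6 + 2*0)*(-86 - 73/1000) = (-6 + 0)*(-86073/1000) = -6*(-86073/1000) = 258219/500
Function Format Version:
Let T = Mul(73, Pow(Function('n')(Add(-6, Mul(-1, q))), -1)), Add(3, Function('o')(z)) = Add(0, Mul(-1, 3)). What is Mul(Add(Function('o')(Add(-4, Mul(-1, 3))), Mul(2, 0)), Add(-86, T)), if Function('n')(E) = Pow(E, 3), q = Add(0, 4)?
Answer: Rational(258219, 500) ≈ 516.44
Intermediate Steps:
q = 4
Function('o')(z) = -6 (Function('o')(z) = Add(-3, Add(0, Mul(-1, 3))) = Add(-3, Add(0, -3)) = Add(-3, -3) = -6)
T = Rational(-73, 1000) (T = Mul(73, Pow(Pow(Add(-6, Mul(-1, 4)), 3), -1)) = Mul(73, Pow(Pow(Add(-6, -4), 3), -1)) = Mul(73, Pow(Pow(-10, 3), -1)) = Mul(73, Pow(-1000, -1)) = Mul(73, Rational(-1, 1000)) = Rational(-73, 1000) ≈ -0.073000)
Mul(Add(Function('o')(Add(-4, Mul(-1, 3))), Mul(2, 0)), Add(-86, T)) = Mul(Add(-6, Mul(2, 0)), Add(-86, Rational(-73, 1000))) = Mul(Add(-6, 0), Rational(-86073, 1000)) = Mul(-6, Rational(-86073, 1000)) = Rational(258219, 500)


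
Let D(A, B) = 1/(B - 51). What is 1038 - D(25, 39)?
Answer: 12457/12 ≈ 1038.1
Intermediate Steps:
D(A, B) = 1/(-51 + B)
1038 - D(25, 39) = 1038 - 1/(-51 + 39) = 1038 - 1/(-12) = 1038 - 1*(-1/12) = 1038 + 1/12 = 12457/12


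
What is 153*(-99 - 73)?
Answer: -26316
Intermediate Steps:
153*(-99 - 73) = 153*(-172) = -26316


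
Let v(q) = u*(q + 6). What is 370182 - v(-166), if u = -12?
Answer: 368262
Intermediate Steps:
v(q) = -72 - 12*q (v(q) = -12*(q + 6) = -12*(6 + q) = -72 - 12*q)
370182 - v(-166) = 370182 - (-72 - 12*(-166)) = 370182 - (-72 + 1992) = 370182 - 1*1920 = 370182 - 1920 = 368262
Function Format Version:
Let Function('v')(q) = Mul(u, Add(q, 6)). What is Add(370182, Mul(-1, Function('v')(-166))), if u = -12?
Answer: 368262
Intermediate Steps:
Function('v')(q) = Add(-72, Mul(-12, q)) (Function('v')(q) = Mul(-12, Add(q, 6)) = Mul(-12, Add(6, q)) = Add(-72, Mul(-12, q)))
Add(370182, Mul(-1, Function('v')(-166))) = Add(370182, Mul(-1, Add(-72, Mul(-12, -166)))) = Add(370182, Mul(-1, Add(-72, 1992))) = Add(370182, Mul(-1, 1920)) = Add(370182, -1920) = 368262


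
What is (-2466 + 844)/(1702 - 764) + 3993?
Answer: 1871906/469 ≈ 3991.3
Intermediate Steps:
(-2466 + 844)/(1702 - 764) + 3993 = -1622/938 + 3993 = -1622*1/938 + 3993 = -811/469 + 3993 = 1871906/469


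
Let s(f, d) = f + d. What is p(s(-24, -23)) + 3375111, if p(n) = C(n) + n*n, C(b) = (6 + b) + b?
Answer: 3377232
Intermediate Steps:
C(b) = 6 + 2*b
s(f, d) = d + f
p(n) = 6 + n**2 + 2*n (p(n) = (6 + 2*n) + n*n = (6 + 2*n) + n**2 = 6 + n**2 + 2*n)
p(s(-24, -23)) + 3375111 = (6 + (-23 - 24)**2 + 2*(-23 - 24)) + 3375111 = (6 + (-47)**2 + 2*(-47)) + 3375111 = (6 + 2209 - 94) + 3375111 = 2121 + 3375111 = 3377232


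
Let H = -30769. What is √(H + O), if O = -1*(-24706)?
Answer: I*√6063 ≈ 77.865*I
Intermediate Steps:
O = 24706
√(H + O) = √(-30769 + 24706) = √(-6063) = I*√6063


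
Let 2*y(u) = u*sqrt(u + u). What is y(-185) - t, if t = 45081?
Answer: -45081 - 185*I*sqrt(370)/2 ≈ -45081.0 - 1779.3*I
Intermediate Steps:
y(u) = sqrt(2)*u**(3/2)/2 (y(u) = (u*sqrt(u + u))/2 = (u*sqrt(2*u))/2 = (u*(sqrt(2)*sqrt(u)))/2 = (sqrt(2)*u**(3/2))/2 = sqrt(2)*u**(3/2)/2)
y(-185) - t = sqrt(2)*(-185)**(3/2)/2 - 1*45081 = sqrt(2)*(-185*I*sqrt(185))/2 - 45081 = -185*I*sqrt(370)/2 - 45081 = -45081 - 185*I*sqrt(370)/2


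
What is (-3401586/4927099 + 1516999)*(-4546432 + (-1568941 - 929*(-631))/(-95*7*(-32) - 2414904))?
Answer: -40669888442701309157977095/5896811208388 ≈ -6.8969e+12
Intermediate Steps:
(-3401586/4927099 + 1516999)*(-4546432 + (-1568941 - 929*(-631))/(-95*7*(-32) - 2414904)) = (-3401586*1/4927099 + 1516999)*(-4546432 + (-1568941 + 586199)/(-665*(-32) - 2414904)) = (-3401586/4927099 + 1516999)*(-4546432 - 982742/(21280 - 2414904)) = 7474400854315*(-4546432 - 982742/(-2393624))/4927099 = 7474400854315*(-4546432 - 982742*(-1/2393624))/4927099 = 7474400854315*(-4546432 + 491371/1196812)/4927099 = (7474400854315/4927099)*(-5441223883413/1196812) = -40669888442701309157977095/5896811208388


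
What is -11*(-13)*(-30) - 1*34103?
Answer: -38393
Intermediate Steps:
-11*(-13)*(-30) - 1*34103 = 143*(-30) - 34103 = -4290 - 34103 = -38393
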